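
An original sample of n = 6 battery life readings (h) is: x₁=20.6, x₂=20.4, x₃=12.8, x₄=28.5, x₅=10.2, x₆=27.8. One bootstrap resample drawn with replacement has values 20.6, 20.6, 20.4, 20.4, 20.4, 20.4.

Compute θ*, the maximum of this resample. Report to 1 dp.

Maximum = 20.6

θ* = 20.6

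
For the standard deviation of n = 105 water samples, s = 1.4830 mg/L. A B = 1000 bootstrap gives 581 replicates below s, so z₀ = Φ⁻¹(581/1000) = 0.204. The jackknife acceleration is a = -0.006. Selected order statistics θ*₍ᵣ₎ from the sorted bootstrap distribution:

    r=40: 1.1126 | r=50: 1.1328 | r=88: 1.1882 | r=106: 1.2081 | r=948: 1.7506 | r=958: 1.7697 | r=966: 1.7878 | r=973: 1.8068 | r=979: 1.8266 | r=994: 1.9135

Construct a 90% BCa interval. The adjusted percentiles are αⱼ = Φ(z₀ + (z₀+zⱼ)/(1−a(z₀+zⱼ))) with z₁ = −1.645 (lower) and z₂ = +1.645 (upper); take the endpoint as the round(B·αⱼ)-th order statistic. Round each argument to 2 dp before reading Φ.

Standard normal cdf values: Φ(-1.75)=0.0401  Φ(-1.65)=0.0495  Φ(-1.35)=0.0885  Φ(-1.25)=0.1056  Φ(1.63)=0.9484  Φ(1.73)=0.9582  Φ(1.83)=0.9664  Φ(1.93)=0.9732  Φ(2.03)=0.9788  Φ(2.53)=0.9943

(1.2081, 1.8266)

Lower: z₀ + z₁ = 0.204 + (-1.645) = -1.441; 1 − a(z₀+z₁) = 1 − (-0.006)(-1.441) = 0.9914; argument = 0.204 + (-1.441)/0.9914 = -1.2496 → -1.25.
α₁ = Φ(-1.25) = 0.1056; rank = round(1000 × 0.1056) = 106; θ*₍106₎ = 1.2081.
Upper: z₀ + z₂ = 1.849; 1 − a(z₀+z₂) = 1.0111; argument = 2.0327 → 2.03; α₂ = 0.9788; rank = 979; θ*₍979₎ = 1.8266.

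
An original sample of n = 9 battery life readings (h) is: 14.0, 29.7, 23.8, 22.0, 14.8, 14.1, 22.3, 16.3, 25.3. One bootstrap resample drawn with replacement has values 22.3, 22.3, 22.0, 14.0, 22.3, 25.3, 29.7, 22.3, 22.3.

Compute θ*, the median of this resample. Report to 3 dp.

θ* = 22.300

Sorted: 14.0, 22.0, 22.3, 22.3, 22.3, 22.3, 22.3, 25.3, 29.7
Median = middle value = 22.300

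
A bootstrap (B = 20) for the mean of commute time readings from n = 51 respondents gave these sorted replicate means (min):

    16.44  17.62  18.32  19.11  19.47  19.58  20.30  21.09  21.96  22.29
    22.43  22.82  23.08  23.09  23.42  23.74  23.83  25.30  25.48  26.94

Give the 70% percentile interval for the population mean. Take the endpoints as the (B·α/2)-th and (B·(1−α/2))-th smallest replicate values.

(18.32, 23.83)

α = 0.30; lower rank = 20 × 0.150 = 3; upper rank = 20 × 0.850 = 17.
The 3rd smallest replicate is 18.32; the 17th is 23.83.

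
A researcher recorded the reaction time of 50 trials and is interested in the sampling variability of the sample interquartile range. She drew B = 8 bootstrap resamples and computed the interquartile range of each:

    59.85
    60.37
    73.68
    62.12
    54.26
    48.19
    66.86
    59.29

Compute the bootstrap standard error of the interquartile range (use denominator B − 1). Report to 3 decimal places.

Bootstrap SE is the standard deviation of the 8 replicate interquartile ranges.
Mean of replicates: (59.85 + 60.37 + 73.68 + 62.12 + 54.26 + 48.19 + 66.86 + 59.29) / 8 = 484.6200 / 8 = 60.5775
Sum of squared deviations: (−0.7275)² + (−0.2075)² + (+13.1025)² + (+1.5425)² + (−6.3175)² + (−12.3875)² + (+6.2825)² + (−1.2875)² = 409.1156
Variance = 409.1156 / 7 = 58.4451
SE* = √58.4451

SE* = 7.645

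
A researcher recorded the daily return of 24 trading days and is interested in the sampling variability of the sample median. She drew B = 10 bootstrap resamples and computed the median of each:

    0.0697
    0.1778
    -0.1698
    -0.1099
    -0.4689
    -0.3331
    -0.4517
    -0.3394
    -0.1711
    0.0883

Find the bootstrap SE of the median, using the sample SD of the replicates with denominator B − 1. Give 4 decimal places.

Bootstrap SE is the standard deviation of the 10 replicate medians.
Mean of replicates: (0.0697 + 0.1778 + (-0.1698) + (-0.1099) + (-0.4689) + (-0.3331) + (-0.4517) + (-0.3394) + (-0.1711) + 0.0883) / 10 = -1.70810 / 10 = -0.17081
Sum of squared deviations: (+0.24051)² + (+0.34861)² + (+0.00101)² + (+0.06091)² + (−0.29809)² + (−0.16229)² + (−0.28089)² + (−0.16859)² + (−0.00029)² + (+0.25911)² = 0.47274
Variance = 0.47274 / 9 = 0.05253
SE* = √0.05253

SE* = 0.2292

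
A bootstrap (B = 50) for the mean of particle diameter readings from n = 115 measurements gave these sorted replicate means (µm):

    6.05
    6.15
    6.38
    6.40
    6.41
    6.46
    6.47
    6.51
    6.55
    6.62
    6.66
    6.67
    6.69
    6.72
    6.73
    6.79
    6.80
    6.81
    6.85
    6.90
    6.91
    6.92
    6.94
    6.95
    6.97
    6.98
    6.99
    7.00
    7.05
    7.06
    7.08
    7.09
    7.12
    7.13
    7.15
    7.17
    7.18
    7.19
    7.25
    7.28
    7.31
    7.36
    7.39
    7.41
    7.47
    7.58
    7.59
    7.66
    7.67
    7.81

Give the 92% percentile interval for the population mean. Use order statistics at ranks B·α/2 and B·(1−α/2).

(6.15, 7.66)

α = 0.08; lower rank = 50 × 0.040 = 2; upper rank = 50 × 0.960 = 48.
The 2nd smallest replicate is 6.15; the 48th is 7.66.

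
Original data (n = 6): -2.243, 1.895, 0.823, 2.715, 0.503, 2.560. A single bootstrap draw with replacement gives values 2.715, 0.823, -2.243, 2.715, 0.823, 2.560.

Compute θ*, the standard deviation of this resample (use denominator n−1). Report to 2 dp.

θ* = 1.93

Mean = 1.2322; sum of squared deviations = 18.5723
s² = 18.5723 / 5 = 3.7145
s = √3.7145 = 1.93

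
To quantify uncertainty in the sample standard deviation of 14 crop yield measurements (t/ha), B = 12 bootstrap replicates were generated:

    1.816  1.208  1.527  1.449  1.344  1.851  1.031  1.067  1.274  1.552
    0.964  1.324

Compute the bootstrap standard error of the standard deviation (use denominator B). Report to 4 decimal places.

Bootstrap SE is the standard deviation of the 12 replicate standard deviations.
Mean of replicates: (1.816 + 1.208 + 1.527 + 1.449 + 1.344 + 1.851 + 1.031 + 1.067 + 1.274 + 1.552 + 0.964 + 1.324) / 12 = 16.40700 / 12 = 1.36725
Sum of squared deviations: (+0.44875)² + (−0.15925)² + (+0.15975)² + (+0.08175)² + (−0.02325)² + (+0.48375)² + (−0.33625)² + (−0.30025)² + (−0.09325)² + (+0.18475)² + (−0.40325)² + (−0.04325)² = 0.90402
Variance = 0.90402 / 12 = 0.07533
SE* = √0.07533

SE* = 0.2745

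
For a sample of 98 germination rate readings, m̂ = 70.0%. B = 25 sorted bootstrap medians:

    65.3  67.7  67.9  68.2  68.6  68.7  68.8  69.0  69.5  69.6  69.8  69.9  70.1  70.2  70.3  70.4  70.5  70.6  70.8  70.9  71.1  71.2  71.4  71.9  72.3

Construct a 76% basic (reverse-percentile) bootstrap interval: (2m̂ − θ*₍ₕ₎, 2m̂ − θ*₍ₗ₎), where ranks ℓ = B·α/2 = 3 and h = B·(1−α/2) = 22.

(68.8, 72.1)

Percentile endpoints at ranks 3 and 22: θ*₍3₎ = 67.9, θ*₍22₎ = 71.2.
Basic interval reflects these around m̂:
  lower = 2 × 70.0 − 71.2 = 68.8
  upper = 2 × 70.0 − 67.9 = 72.1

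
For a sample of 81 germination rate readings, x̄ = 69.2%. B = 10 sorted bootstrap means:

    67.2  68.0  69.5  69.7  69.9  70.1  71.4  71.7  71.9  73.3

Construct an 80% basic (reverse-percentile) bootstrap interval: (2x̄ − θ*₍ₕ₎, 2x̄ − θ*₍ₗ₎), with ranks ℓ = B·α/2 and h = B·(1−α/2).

Percentile endpoints at ranks 1 and 9: θ*₍1₎ = 67.2, θ*₍9₎ = 71.9.
Basic interval reflects these around x̄:
  lower = 2 × 69.2 − 71.9 = 66.5
  upper = 2 × 69.2 − 67.2 = 71.2

(66.5, 71.2)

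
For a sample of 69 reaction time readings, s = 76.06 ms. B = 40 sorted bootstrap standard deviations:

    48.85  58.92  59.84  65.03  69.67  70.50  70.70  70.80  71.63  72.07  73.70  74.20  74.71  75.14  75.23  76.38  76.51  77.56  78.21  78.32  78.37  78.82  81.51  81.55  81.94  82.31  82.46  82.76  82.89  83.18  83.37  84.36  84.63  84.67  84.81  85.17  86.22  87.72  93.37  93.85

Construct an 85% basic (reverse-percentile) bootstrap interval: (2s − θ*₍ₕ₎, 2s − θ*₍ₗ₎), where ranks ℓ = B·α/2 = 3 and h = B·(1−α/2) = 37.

Percentile endpoints at ranks 3 and 37: θ*₍3₎ = 59.84, θ*₍37₎ = 86.22.
Basic interval reflects these around s:
  lower = 2 × 76.06 − 86.22 = 65.90
  upper = 2 × 76.06 − 59.84 = 92.28

(65.90, 92.28)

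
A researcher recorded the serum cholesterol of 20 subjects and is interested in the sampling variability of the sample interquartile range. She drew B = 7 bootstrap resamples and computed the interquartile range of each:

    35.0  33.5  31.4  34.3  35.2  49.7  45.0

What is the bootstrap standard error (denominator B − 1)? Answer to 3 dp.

SE* = 6.828

Bootstrap SE is the standard deviation of the 7 replicate interquartile ranges.
Mean of replicates: (35.0 + 33.5 + 31.4 + 34.3 + 35.2 + 49.7 + 45.0) / 7 = 264.1000 / 7 = 37.7286
Sum of squared deviations: (−2.7286)² + (−4.2286)² + (−6.3286)² + (−3.4286)² + (−2.5286)² + (+11.9714)² + (+7.2714)² = 279.7143
Variance = 279.7143 / 6 = 46.6190
SE* = √46.6190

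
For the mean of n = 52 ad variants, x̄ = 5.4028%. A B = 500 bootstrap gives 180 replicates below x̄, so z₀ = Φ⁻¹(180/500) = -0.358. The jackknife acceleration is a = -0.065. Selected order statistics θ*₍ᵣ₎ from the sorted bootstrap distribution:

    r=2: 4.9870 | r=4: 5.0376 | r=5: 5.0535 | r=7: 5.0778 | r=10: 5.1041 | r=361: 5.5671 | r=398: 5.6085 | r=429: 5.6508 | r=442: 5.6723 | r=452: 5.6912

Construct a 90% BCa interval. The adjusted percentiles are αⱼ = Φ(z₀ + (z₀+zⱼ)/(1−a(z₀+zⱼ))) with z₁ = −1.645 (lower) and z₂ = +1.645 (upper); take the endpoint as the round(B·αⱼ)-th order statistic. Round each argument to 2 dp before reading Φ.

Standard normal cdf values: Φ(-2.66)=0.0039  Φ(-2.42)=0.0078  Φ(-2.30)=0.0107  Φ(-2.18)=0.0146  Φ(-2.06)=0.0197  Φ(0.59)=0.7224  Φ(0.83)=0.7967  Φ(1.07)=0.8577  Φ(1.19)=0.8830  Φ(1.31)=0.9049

(4.9870, 5.6085)

Lower: z₀ + z₁ = -0.358 + (-1.645) = -2.003; 1 − a(z₀+z₁) = 1 − (-0.065)(-2.003) = 0.8698; argument = -0.358 + (-2.003)/0.8698 = -2.6608 → -2.66.
α₁ = Φ(-2.66) = 0.0039; rank = round(500 × 0.0039) = 2; θ*₍2₎ = 4.9870.
Upper: z₀ + z₂ = 1.287; 1 − a(z₀+z₂) = 1.0837; argument = 0.8296 → 0.83; α₂ = 0.7967; rank = 398; θ*₍398₎ = 5.6085.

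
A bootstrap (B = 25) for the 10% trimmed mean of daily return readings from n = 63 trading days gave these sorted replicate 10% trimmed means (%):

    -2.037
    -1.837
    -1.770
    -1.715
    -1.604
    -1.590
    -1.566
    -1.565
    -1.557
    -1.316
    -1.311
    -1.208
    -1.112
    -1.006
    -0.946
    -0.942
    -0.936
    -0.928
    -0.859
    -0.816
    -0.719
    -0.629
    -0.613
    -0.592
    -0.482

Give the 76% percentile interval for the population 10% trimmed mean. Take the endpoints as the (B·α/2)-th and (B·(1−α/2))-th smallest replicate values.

(-1.770, -0.629)

α = 0.24; lower rank = 25 × 0.120 = 3; upper rank = 25 × 0.880 = 22.
The 3rd smallest replicate is -1.770; the 22nd is -0.629.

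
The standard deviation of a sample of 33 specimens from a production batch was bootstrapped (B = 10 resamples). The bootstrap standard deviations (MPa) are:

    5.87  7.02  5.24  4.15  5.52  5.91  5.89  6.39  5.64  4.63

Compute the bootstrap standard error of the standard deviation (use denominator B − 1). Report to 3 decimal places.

SE* = 0.821

Bootstrap SE is the standard deviation of the 10 replicate standard deviations.
Mean of replicates: (5.87 + 7.02 + 5.24 + 4.15 + 5.52 + 5.91 + 5.89 + 6.39 + 5.64 + 4.63) / 10 = 56.2600 / 10 = 5.6260
Sum of squared deviations: (+0.2440)² + (+1.3940)² + (−0.3860)² + (−1.4760)² + (−0.1060)² + (+0.2840)² + (+0.2640)² + (+0.7640)² + (+0.0140)² + (−0.9960)² = 6.0678
Variance = 6.0678 / 9 = 0.6742
SE* = √0.6742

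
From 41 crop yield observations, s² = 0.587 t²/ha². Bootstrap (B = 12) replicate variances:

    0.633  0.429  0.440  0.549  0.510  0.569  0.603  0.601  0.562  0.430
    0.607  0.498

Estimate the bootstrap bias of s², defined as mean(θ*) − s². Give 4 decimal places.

bias = −0.0511

mean(θ*) = (0.633 + 0.429 + 0.440 + 0.549 + 0.510 + 0.569 + 0.603 + 0.601 + 0.562 + 0.430 + 0.607 + 0.498) / 12 = 0.53592
bias = 0.53592 − 0.587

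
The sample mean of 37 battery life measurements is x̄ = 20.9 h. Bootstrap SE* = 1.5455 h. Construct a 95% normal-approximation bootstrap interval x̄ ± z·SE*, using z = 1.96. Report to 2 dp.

(17.87, 23.93)

Margin = 1.96 × 1.5455 = 3.029
Interval: 20.9 ± 3.029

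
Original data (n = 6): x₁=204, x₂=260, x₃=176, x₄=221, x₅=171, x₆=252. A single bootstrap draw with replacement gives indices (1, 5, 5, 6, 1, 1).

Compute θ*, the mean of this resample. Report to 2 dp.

Resample values: 204, 171, 171, 252, 204, 204.
Mean = (204 + 171 + 171 + 252 + 204 + 204) / 6 = 1206.0 / 6 = 201.00

θ* = 201.00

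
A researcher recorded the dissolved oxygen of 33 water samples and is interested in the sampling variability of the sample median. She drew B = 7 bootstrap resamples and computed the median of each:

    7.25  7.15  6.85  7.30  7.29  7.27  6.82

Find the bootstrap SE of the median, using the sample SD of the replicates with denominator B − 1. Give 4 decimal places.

SE* = 0.2095

Bootstrap SE is the standard deviation of the 7 replicate medians.
Mean of replicates: (7.25 + 7.15 + 6.85 + 7.30 + 7.29 + 7.27 + 6.82) / 7 = 49.93000 / 7 = 7.13286
Sum of squared deviations: (+0.11714)² + (+0.01714)² + (−0.28286)² + (+0.16714)² + (+0.15714)² + (+0.13714)² + (−0.31286)² = 0.26334
Variance = 0.26334 / 6 = 0.04389
SE* = √0.04389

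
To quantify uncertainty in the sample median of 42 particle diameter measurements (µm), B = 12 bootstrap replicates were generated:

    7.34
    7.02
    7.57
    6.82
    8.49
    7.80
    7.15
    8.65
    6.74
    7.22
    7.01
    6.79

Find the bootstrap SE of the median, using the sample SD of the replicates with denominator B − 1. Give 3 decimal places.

Bootstrap SE is the standard deviation of the 12 replicate medians.
Mean of replicates: (7.34 + 7.02 + 7.57 + 6.82 + 8.49 + 7.80 + 7.15 + 8.65 + 6.74 + 7.22 + 7.01 + 6.79) / 12 = 88.6000 / 12 = 7.3833
Sum of squared deviations: (−0.0433)² + (−0.3633)² + (+0.1867)² + (−0.5633)² + (+1.1067)² + (+0.4167)² + (−0.2333)² + (+1.2667)² + (−0.6433)² + (−0.1633)² + (−0.3733)² + (−0.5933)² = 4.4753
Variance = 4.4753 / 11 = 0.4068
SE* = √0.4068

SE* = 0.638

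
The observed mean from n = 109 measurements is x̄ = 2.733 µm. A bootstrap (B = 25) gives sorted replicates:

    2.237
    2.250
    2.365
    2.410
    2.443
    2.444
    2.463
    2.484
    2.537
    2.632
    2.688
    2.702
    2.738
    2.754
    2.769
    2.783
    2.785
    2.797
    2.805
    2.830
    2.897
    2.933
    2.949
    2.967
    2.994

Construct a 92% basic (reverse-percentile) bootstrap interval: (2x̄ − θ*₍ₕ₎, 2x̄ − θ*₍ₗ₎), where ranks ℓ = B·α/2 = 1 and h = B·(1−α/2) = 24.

(2.499, 3.229)

Percentile endpoints at ranks 1 and 24: θ*₍1₎ = 2.237, θ*₍24₎ = 2.967.
Basic interval reflects these around x̄:
  lower = 2 × 2.733 − 2.967 = 2.499
  upper = 2 × 2.733 − 2.237 = 3.229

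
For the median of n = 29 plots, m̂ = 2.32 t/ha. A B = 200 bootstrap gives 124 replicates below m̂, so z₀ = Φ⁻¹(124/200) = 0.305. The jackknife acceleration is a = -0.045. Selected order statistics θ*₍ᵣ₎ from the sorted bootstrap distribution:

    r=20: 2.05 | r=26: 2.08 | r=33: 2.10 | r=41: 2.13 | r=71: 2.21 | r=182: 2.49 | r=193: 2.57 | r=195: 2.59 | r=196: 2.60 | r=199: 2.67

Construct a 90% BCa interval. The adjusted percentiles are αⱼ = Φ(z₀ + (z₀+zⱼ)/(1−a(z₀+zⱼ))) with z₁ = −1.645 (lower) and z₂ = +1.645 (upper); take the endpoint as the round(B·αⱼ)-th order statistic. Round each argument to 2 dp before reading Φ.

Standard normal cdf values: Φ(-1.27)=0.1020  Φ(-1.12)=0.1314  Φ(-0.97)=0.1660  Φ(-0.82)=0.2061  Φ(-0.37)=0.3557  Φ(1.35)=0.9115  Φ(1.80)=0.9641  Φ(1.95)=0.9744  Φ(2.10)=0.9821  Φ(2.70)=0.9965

(2.08, 2.60)

Lower: z₀ + z₁ = 0.305 + (-1.645) = -1.340; 1 − a(z₀+z₁) = 1 − (-0.045)(-1.340) = 0.9397; argument = 0.305 + (-1.340)/0.9397 = -1.1210 → -1.12.
α₁ = Φ(-1.12) = 0.1314; rank = round(200 × 0.1314) = 26; θ*₍26₎ = 2.08.
Upper: z₀ + z₂ = 1.950; 1 − a(z₀+z₂) = 1.0877; argument = 2.0977 → 2.10; α₂ = 0.9821; rank = 196; θ*₍196₎ = 2.60.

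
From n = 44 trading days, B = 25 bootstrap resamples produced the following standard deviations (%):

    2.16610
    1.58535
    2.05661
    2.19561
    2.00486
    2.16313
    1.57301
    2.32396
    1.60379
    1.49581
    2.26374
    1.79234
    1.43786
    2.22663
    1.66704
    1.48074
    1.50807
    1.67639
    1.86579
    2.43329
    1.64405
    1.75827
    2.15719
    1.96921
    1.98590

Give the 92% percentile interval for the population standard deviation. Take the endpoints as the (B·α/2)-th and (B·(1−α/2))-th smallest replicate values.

(1.43786, 2.32396)

Sorted replicates: 1.43786, 1.48074, 1.49581, 1.50807, 1.57301, 1.58535, 1.60379, 1.64405, 1.66704, 1.67639, 1.75827, 1.79234, 1.86579, 1.96921, 1.98590, 2.00486, 2.05661, 2.15719, 2.16313, 2.16610, 2.19561, 2.22663, 2.26374, 2.32396, 2.43329
α = 0.08; lower rank = 25 × 0.040 = 1; upper rank = 25 × 0.960 = 24.
The 1st smallest replicate is 1.43786; the 24th is 2.32396.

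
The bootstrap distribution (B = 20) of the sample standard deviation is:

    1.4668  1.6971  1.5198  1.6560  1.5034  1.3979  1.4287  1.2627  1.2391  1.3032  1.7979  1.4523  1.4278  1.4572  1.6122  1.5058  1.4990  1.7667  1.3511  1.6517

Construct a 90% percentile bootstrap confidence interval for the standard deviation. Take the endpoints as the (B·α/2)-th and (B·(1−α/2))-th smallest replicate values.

Sorted replicates: 1.2391, 1.2627, 1.3032, 1.3511, 1.3979, 1.4278, 1.4287, 1.4523, 1.4572, 1.4668, 1.4990, 1.5034, 1.5058, 1.5198, 1.6122, 1.6517, 1.6560, 1.6971, 1.7667, 1.7979
α = 0.10; lower rank = 20 × 0.050 = 1; upper rank = 20 × 0.950 = 19.
The 1st smallest replicate is 1.2391; the 19th is 1.7667.

(1.2391, 1.7667)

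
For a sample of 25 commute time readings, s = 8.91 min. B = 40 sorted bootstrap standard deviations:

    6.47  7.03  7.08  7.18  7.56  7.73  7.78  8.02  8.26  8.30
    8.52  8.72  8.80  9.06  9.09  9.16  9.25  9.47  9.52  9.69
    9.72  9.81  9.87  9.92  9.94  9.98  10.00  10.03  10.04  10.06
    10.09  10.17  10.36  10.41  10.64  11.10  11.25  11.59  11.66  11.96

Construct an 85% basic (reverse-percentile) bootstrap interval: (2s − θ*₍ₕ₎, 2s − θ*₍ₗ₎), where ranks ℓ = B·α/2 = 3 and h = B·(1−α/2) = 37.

(6.57, 10.74)

Percentile endpoints at ranks 3 and 37: θ*₍3₎ = 7.08, θ*₍37₎ = 11.25.
Basic interval reflects these around s:
  lower = 2 × 8.91 − 11.25 = 6.57
  upper = 2 × 8.91 − 7.08 = 10.74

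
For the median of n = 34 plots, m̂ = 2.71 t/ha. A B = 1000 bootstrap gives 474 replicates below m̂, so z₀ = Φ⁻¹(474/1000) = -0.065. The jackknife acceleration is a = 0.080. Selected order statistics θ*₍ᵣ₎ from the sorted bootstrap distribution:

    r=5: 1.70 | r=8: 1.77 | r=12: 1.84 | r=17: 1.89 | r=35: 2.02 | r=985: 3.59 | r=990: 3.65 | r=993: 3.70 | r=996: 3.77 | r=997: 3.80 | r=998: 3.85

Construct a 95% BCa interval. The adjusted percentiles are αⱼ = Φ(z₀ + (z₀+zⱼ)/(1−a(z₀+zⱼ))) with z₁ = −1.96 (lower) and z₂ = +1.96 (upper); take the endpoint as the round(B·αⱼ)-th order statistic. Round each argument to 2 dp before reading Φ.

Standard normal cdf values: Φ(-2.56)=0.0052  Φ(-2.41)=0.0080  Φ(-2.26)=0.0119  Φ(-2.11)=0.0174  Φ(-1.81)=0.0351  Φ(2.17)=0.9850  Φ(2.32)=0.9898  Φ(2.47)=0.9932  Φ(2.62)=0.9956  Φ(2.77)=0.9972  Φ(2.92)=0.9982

Lower: z₀ + z₁ = -0.065 + (-1.960) = -2.025; 1 − a(z₀+z₁) = 1 − (0.080)(-2.025) = 1.1620; argument = -0.065 + (-2.025)/1.1620 = -1.8077 → -1.81.
α₁ = Φ(-1.81) = 0.0351; rank = round(1000 × 0.0351) = 35; θ*₍35₎ = 2.02.
Upper: z₀ + z₂ = 1.895; 1 − a(z₀+z₂) = 0.8484; argument = 2.1686 → 2.17; α₂ = 0.9850; rank = 985; θ*₍985₎ = 3.59.

(2.02, 3.59)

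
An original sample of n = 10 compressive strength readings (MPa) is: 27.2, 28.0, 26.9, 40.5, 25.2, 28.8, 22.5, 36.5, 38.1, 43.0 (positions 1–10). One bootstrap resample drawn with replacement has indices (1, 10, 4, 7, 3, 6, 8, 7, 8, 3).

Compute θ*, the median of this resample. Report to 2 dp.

Resample values: 27.2, 43.0, 40.5, 22.5, 26.9, 28.8, 36.5, 22.5, 36.5, 26.9.
Sorted: 22.5, 22.5, 26.9, 26.9, 27.2, 28.8, 36.5, 36.5, 40.5, 43.0
Median = average of the two middle values = 28.00

θ* = 28.00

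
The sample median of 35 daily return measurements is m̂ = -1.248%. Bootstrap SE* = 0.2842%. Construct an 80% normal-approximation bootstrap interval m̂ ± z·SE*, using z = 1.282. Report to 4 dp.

Margin = 1.282 × 0.2842 = 0.36434
Interval: -1.248 ± 0.36434

(-1.6123, -0.8837)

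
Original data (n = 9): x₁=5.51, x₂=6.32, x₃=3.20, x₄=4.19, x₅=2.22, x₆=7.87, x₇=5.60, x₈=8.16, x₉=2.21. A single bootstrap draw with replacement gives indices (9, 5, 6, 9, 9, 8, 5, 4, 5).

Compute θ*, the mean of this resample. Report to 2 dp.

θ* = 3.72

Resample values: 2.21, 2.22, 7.87, 2.21, 2.21, 8.16, 2.22, 4.19, 2.22.
Mean = (2.21 + 2.22 + 7.87 + 2.21 + 2.21 + 8.16 + 2.22 + 4.19 + 2.22) / 9 = 33.510 / 9 = 3.72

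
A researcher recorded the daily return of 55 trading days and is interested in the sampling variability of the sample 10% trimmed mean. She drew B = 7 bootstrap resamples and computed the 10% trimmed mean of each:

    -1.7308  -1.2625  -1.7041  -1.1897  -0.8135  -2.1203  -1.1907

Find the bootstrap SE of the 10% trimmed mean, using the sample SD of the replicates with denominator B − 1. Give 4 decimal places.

Bootstrap SE is the standard deviation of the 7 replicate 10% trimmed means.
Mean of replicates: ((-1.7308) + (-1.2625) + (-1.7041) + (-1.1897) + (-0.8135) + (-2.1203) + (-1.1907)) / 7 = -10.01160 / 7 = -1.43023
Sum of squared deviations: (−0.30057)² + (+0.16773)² + (−0.27387)² + (+0.24053)² + (+0.61673)² + (−0.69007)² + (+0.23953)² = 1.16526
Variance = 1.16526 / 6 = 0.19421
SE* = √0.19421

SE* = 0.4407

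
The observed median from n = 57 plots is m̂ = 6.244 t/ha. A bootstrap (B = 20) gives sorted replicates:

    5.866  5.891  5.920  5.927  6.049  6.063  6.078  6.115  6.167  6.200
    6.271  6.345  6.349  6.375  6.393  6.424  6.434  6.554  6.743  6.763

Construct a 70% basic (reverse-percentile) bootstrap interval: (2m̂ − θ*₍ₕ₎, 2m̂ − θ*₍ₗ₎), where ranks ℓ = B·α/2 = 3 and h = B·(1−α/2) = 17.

(6.054, 6.568)

Percentile endpoints at ranks 3 and 17: θ*₍3₎ = 5.920, θ*₍17₎ = 6.434.
Basic interval reflects these around m̂:
  lower = 2 × 6.244 − 6.434 = 6.054
  upper = 2 × 6.244 − 5.920 = 6.568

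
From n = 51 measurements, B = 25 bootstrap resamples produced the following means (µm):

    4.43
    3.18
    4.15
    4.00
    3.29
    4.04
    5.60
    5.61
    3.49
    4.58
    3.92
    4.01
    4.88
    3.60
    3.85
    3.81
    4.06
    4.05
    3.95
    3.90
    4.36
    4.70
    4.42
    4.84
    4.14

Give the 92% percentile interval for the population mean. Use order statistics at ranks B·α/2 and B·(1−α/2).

Sorted replicates: 3.18, 3.29, 3.49, 3.60, 3.81, 3.85, 3.90, 3.92, 3.95, 4.00, 4.01, 4.04, 4.05, 4.06, 4.14, 4.15, 4.36, 4.42, 4.43, 4.58, 4.70, 4.84, 4.88, 5.60, 5.61
α = 0.08; lower rank = 25 × 0.040 = 1; upper rank = 25 × 0.960 = 24.
The 1st smallest replicate is 3.18; the 24th is 5.60.

(3.18, 5.60)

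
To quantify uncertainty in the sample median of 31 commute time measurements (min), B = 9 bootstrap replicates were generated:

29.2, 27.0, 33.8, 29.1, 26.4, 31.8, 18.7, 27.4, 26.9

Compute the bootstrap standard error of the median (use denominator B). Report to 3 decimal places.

SE* = 3.973

Bootstrap SE is the standard deviation of the 9 replicate medians.
Mean of replicates: (29.2 + 27.0 + 33.8 + 29.1 + 26.4 + 31.8 + 18.7 + 27.4 + 26.9) / 9 = 250.3000 / 9 = 27.8111
Sum of squared deviations: (+1.3889)² + (−0.8111)² + (+5.9889)² + (+1.2889)² + (−1.4111)² + (+3.9889)² + (−9.1111)² + (−0.4111)² + (−0.9111)² = 142.0289
Variance = 142.0289 / 9 = 15.7810
SE* = √15.7810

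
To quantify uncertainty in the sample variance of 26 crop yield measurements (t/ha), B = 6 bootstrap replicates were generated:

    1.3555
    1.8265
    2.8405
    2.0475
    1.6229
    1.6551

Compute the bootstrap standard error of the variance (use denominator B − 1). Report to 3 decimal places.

Bootstrap SE is the standard deviation of the 6 replicate variances.
Mean of replicates: (1.3555 + 1.8265 + 2.8405 + 2.0475 + 1.6229 + 1.6551) / 6 = 11.34800 / 6 = 1.89133
Sum of squared deviations: (−0.53583)² + (−0.06483)² + (+0.94917)² + (+0.15617)² + (−0.26843)² + (−0.23623)² = 1.34449
Variance = 1.34449 / 5 = 0.26890
SE* = √0.26890

SE* = 0.519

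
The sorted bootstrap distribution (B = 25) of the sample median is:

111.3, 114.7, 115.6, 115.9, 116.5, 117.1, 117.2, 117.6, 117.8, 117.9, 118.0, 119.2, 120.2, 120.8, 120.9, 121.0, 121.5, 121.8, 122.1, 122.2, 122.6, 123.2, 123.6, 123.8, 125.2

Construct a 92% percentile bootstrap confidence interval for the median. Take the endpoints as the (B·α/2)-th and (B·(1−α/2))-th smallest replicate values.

α = 0.08; lower rank = 25 × 0.040 = 1; upper rank = 25 × 0.960 = 24.
The 1st smallest replicate is 111.3; the 24th is 123.8.

(111.3, 123.8)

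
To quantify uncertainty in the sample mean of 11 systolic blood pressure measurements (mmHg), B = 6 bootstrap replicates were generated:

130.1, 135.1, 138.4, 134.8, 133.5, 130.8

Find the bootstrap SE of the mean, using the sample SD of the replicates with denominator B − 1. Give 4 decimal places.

Bootstrap SE is the standard deviation of the 6 replicate means.
Mean of replicates: (130.1 + 135.1 + 138.4 + 134.8 + 133.5 + 130.8) / 6 = 802.70000 / 6 = 133.78333
Sum of squared deviations: (−3.68333)² + (+1.31667)² + (+4.61667)² + (+1.01667)² + (−0.28333)² + (−2.98333)² = 46.62833
Variance = 46.62833 / 5 = 9.32567
SE* = √9.32567

SE* = 3.0538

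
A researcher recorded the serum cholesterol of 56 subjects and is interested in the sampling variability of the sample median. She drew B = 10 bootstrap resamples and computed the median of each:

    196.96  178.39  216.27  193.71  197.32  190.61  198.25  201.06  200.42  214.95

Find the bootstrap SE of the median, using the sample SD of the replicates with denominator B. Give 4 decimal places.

Bootstrap SE is the standard deviation of the 10 replicate medians.
Mean of replicates: (196.96 + 178.39 + 216.27 + 193.71 + 197.32 + 190.61 + 198.25 + 201.06 + 200.42 + 214.95) / 10 = 1987.94000 / 10 = 198.79400
Sum of squared deviations: (−1.83400)² + (−20.40400)² + (+17.47600)² + (−5.08400)² + (−1.47400)² + (−8.18400)² + (−0.54400)² + (+2.26600)² + (+1.62600)² + (+16.15600)² = 1089.18584
Variance = 1089.18584 / 10 = 108.91858
SE* = √108.91858

SE* = 10.4364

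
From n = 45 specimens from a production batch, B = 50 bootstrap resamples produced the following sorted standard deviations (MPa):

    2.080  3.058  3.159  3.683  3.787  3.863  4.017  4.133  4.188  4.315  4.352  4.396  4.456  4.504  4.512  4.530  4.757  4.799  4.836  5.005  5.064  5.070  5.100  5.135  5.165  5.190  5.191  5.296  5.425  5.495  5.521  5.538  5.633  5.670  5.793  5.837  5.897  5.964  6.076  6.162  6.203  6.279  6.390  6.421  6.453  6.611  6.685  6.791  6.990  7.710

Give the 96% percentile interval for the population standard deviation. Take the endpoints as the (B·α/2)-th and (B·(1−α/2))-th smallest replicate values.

α = 0.04; lower rank = 50 × 0.020 = 1; upper rank = 50 × 0.980 = 49.
The 1st smallest replicate is 2.080; the 49th is 6.990.

(2.080, 6.990)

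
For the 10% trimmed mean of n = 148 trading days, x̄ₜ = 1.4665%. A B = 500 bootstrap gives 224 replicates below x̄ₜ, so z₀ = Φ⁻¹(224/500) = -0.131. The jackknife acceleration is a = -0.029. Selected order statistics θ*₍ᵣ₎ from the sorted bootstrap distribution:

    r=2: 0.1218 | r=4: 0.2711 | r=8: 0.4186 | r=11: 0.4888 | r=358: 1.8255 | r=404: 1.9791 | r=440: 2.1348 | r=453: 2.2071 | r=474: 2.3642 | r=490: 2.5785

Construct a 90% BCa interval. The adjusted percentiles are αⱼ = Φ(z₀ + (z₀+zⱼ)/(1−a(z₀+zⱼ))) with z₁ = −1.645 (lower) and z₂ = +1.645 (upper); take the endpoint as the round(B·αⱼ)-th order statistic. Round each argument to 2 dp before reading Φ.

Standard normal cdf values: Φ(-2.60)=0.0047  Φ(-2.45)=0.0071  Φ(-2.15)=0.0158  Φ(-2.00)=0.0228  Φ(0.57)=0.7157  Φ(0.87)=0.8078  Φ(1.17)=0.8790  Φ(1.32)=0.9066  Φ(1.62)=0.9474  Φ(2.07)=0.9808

(0.4888, 2.2071)

Lower: z₀ + z₁ = -0.131 + (-1.645) = -1.776; 1 − a(z₀+z₁) = 1 − (-0.029)(-1.776) = 0.9485; argument = -0.131 + (-1.776)/0.9485 = -2.0034 → -2.00.
α₁ = Φ(-2.00) = 0.0228; rank = round(500 × 0.0228) = 11; θ*₍11₎ = 0.4888.
Upper: z₀ + z₂ = 1.514; 1 − a(z₀+z₂) = 1.0439; argument = 1.3193 → 1.32; α₂ = 0.9066; rank = 453; θ*₍453₎ = 2.2071.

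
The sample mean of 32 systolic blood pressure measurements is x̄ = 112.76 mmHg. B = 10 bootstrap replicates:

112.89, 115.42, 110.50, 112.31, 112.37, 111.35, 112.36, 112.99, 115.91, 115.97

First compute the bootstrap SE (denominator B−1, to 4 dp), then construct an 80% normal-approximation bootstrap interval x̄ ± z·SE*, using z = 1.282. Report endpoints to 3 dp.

Mean of replicates = 113.2070; sum of squared deviations = 32.9842; SE* = √(32.9842/9) = 1.9144
Margin = 1.282 × 1.9144 = 2.4543
Interval: 112.76 ± 2.4543

(110.306, 115.214)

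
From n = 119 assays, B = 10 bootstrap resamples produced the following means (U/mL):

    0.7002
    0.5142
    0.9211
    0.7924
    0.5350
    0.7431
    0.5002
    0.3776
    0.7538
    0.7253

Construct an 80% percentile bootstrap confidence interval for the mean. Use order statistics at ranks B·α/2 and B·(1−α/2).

(0.3776, 0.7924)

Sorted replicates: 0.3776, 0.5002, 0.5142, 0.5350, 0.7002, 0.7253, 0.7431, 0.7538, 0.7924, 0.9211
α = 0.20; lower rank = 10 × 0.100 = 1; upper rank = 10 × 0.900 = 9.
The 1st smallest replicate is 0.3776; the 9th is 0.7924.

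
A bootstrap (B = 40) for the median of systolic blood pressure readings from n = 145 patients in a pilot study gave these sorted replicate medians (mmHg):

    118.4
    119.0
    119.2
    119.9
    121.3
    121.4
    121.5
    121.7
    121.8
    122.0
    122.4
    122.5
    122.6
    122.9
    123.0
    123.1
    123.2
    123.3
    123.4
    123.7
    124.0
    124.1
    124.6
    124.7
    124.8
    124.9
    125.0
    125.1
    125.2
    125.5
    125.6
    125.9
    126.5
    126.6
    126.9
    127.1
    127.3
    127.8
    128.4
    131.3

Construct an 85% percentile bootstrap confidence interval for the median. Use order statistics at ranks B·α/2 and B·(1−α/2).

(119.2, 127.3)

α = 0.15; lower rank = 40 × 0.075 = 3; upper rank = 40 × 0.925 = 37.
The 3rd smallest replicate is 119.2; the 37th is 127.3.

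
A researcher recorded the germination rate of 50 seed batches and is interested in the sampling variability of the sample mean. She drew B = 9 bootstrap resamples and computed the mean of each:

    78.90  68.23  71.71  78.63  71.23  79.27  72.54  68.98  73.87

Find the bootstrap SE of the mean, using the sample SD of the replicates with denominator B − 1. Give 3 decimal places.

SE* = 4.272

Bootstrap SE is the standard deviation of the 9 replicate means.
Mean of replicates: (78.90 + 68.23 + 71.71 + 78.63 + 71.23 + 79.27 + 72.54 + 68.98 + 73.87) / 9 = 663.3600 / 9 = 73.7067
Sum of squared deviations: (+5.1933)² + (−5.4767)² + (−1.9967)² + (+4.9233)² + (−2.4767)² + (+5.5633)² + (−1.1667)² + (−4.7267)² + (+0.1633)² = 146.0042
Variance = 146.0042 / 8 = 18.2505
SE* = √18.2505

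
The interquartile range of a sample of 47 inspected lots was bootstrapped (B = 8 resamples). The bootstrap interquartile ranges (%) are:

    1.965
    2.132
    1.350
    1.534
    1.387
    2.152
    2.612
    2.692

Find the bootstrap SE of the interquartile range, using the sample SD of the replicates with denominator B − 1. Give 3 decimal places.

SE* = 0.522

Bootstrap SE is the standard deviation of the 8 replicate interquartile ranges.
Mean of replicates: (1.965 + 2.132 + 1.350 + 1.534 + 1.387 + 2.152 + 2.612 + 2.692) / 8 = 15.8240 / 8 = 1.9780
Sum of squared deviations: (−0.0130)² + (+0.1540)² + (−0.6280)² + (−0.4440)² + (−0.5910)² + (+0.1740)² + (+0.6340)² + (+0.7140)² = 1.9067
Variance = 1.9067 / 7 = 0.2724
SE* = √0.2724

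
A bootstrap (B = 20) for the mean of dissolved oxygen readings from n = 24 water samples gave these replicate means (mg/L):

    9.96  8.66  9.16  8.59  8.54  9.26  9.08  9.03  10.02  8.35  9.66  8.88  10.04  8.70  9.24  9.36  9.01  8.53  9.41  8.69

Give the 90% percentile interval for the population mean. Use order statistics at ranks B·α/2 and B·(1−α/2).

Sorted replicates: 8.35, 8.53, 8.54, 8.59, 8.66, 8.69, 8.70, 8.88, 9.01, 9.03, 9.08, 9.16, 9.24, 9.26, 9.36, 9.41, 9.66, 9.96, 10.02, 10.04
α = 0.10; lower rank = 20 × 0.050 = 1; upper rank = 20 × 0.950 = 19.
The 1st smallest replicate is 8.35; the 19th is 10.02.

(8.35, 10.02)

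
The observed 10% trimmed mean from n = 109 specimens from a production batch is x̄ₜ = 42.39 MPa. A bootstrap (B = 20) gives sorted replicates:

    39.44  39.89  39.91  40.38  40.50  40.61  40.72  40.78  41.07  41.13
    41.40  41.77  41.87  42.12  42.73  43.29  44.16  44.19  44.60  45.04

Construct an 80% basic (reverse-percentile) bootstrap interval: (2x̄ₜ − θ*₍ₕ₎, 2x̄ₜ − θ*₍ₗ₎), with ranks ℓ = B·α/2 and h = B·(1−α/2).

(40.59, 44.89)

Percentile endpoints at ranks 2 and 18: θ*₍2₎ = 39.89, θ*₍18₎ = 44.19.
Basic interval reflects these around x̄ₜ:
  lower = 2 × 42.39 − 44.19 = 40.59
  upper = 2 × 42.39 − 39.89 = 44.89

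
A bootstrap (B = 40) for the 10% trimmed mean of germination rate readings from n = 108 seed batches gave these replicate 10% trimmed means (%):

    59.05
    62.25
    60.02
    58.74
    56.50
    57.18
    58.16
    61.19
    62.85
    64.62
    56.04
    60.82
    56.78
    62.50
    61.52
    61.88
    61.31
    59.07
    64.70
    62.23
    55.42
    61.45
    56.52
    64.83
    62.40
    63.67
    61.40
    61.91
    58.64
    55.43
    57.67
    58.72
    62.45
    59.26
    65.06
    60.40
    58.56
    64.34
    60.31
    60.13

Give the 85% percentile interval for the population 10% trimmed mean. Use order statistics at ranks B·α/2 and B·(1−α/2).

(56.04, 64.62)

Sorted replicates: 55.42, 55.43, 56.04, 56.50, 56.52, 56.78, 57.18, 57.67, 58.16, 58.56, 58.64, 58.72, 58.74, 59.05, 59.07, 59.26, 60.02, 60.13, 60.31, 60.40, 60.82, 61.19, 61.31, 61.40, 61.45, 61.52, 61.88, 61.91, 62.23, 62.25, 62.40, 62.45, 62.50, 62.85, 63.67, 64.34, 64.62, 64.70, 64.83, 65.06
α = 0.15; lower rank = 40 × 0.075 = 3; upper rank = 40 × 0.925 = 37.
The 3rd smallest replicate is 56.04; the 37th is 64.62.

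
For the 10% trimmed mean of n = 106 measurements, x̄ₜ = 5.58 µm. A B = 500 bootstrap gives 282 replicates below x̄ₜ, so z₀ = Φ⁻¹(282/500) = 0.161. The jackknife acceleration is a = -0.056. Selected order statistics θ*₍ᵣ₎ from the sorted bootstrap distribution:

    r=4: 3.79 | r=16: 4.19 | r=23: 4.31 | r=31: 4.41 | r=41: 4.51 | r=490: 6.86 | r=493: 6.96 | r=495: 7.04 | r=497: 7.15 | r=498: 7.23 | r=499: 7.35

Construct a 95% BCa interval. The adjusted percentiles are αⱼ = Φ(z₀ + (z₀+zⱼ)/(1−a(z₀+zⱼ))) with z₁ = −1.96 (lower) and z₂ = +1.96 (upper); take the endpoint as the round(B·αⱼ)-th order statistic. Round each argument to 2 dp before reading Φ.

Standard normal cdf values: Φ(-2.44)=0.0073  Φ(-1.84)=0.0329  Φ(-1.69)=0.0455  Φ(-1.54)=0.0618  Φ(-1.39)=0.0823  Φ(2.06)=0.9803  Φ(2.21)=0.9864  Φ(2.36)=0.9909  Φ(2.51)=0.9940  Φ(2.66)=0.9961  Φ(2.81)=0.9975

Lower: z₀ + z₁ = 0.161 + (-1.960) = -1.799; 1 − a(z₀+z₁) = 1 − (-0.056)(-1.799) = 0.8993; argument = 0.161 + (-1.799)/0.8993 = -1.8395 → -1.84.
α₁ = Φ(-1.84) = 0.0329; rank = round(500 × 0.0329) = 16; θ*₍16₎ = 4.19.
Upper: z₀ + z₂ = 2.121; 1 − a(z₀+z₂) = 1.1188; argument = 2.0568 → 2.06; α₂ = 0.9803; rank = 490; θ*₍490₎ = 6.86.

(4.19, 6.86)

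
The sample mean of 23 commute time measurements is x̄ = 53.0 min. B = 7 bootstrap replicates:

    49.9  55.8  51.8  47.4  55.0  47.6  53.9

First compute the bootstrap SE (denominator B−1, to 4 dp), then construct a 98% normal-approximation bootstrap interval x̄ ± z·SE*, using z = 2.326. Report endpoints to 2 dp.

Mean of replicates = 51.6286; sum of squared deviations = 71.0543; SE* = √(71.0543/6) = 3.4413
Margin = 2.326 × 3.4413 = 8.004
Interval: 53.0 ± 8.004

(45.00, 61.00)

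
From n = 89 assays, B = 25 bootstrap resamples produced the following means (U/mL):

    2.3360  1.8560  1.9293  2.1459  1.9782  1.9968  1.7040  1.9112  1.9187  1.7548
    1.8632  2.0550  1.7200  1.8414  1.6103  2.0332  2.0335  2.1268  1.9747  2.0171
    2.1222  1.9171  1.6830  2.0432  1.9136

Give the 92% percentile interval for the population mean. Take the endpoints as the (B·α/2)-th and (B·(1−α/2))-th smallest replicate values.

(1.6103, 2.1459)

Sorted replicates: 1.6103, 1.6830, 1.7040, 1.7200, 1.7548, 1.8414, 1.8560, 1.8632, 1.9112, 1.9136, 1.9171, 1.9187, 1.9293, 1.9747, 1.9782, 1.9968, 2.0171, 2.0332, 2.0335, 2.0432, 2.0550, 2.1222, 2.1268, 2.1459, 2.3360
α = 0.08; lower rank = 25 × 0.040 = 1; upper rank = 25 × 0.960 = 24.
The 1st smallest replicate is 1.6103; the 24th is 2.1459.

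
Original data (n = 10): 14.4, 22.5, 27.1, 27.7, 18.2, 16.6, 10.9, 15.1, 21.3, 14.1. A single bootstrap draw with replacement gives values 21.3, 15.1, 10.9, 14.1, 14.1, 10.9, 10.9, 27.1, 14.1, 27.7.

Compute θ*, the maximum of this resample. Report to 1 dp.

Maximum = 27.7

θ* = 27.7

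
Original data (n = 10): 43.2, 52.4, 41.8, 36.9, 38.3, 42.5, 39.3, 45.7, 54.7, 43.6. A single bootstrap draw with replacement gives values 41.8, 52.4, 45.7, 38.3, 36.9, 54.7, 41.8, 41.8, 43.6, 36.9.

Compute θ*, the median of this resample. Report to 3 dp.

Sorted: 36.9, 36.9, 38.3, 41.8, 41.8, 41.8, 43.6, 45.7, 52.4, 54.7
Median = average of the two middle values = 41.800

θ* = 41.800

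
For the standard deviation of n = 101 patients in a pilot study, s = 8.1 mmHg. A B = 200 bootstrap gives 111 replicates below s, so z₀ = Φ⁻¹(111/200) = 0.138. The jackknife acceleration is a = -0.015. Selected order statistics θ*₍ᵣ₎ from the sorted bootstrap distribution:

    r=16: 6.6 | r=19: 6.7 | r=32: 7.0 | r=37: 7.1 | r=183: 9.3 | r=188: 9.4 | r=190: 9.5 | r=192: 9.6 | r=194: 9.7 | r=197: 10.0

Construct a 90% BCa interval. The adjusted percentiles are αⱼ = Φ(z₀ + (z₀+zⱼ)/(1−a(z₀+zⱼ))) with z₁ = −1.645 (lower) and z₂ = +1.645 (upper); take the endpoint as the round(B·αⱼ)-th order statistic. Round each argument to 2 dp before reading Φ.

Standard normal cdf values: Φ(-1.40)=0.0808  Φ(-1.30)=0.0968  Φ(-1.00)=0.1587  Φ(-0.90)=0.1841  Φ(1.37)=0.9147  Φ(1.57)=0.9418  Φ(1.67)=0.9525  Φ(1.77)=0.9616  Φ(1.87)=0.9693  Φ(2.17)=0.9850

(6.6, 9.7)

Lower: z₀ + z₁ = 0.138 + (-1.645) = -1.507; 1 − a(z₀+z₁) = 1 − (-0.015)(-1.507) = 0.9774; argument = 0.138 + (-1.507)/0.9774 = -1.4039 → -1.40.
α₁ = Φ(-1.40) = 0.0808; rank = round(200 × 0.0808) = 16; θ*₍16₎ = 6.6.
Upper: z₀ + z₂ = 1.783; 1 − a(z₀+z₂) = 1.0267; argument = 1.8746 → 1.87; α₂ = 0.9693; rank = 194; θ*₍194₎ = 9.7.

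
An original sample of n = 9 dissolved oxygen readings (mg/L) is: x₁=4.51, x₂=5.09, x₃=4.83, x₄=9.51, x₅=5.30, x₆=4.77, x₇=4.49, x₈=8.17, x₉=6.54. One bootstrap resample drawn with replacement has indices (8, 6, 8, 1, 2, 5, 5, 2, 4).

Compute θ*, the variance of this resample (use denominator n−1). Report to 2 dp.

Resample values: 8.17, 4.77, 8.17, 4.51, 5.09, 5.30, 5.30, 5.09, 9.51.
Mean = 6.2122; sum of squared deviations = 27.7018
s² = 27.7018 / 8 = 3.4627

θ* = 3.46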